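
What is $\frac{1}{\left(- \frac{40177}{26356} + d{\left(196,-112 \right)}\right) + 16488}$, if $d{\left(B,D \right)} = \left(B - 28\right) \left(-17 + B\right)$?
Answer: $\frac{26356}{1227095183} \approx 2.1478 \cdot 10^{-5}$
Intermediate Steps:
$d{\left(B,D \right)} = \left(-28 + B\right) \left(-17 + B\right)$
$\frac{1}{\left(- \frac{40177}{26356} + d{\left(196,-112 \right)}\right) + 16488} = \frac{1}{\left(- \frac{40177}{26356} + \left(476 + 196^{2} - 8820\right)\right) + 16488} = \frac{1}{\left(\left(-40177\right) \frac{1}{26356} + \left(476 + 38416 - 8820\right)\right) + 16488} = \frac{1}{\left(- \frac{40177}{26356} + 30072\right) + 16488} = \frac{1}{\frac{792537455}{26356} + 16488} = \frac{1}{\frac{1227095183}{26356}} = \frac{26356}{1227095183}$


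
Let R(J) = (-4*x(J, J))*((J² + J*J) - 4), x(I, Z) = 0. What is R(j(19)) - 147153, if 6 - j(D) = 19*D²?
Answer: -147153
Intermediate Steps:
j(D) = 6 - 19*D²
R(J) = 0 (R(J) = (-4*0)*((J² + J*J) - 4) = 0*((J² + J²) - 4) = 0*(2*J² - 4) = 0*(-4 + 2*J²) = 0)
R(j(19)) - 147153 = 0 - 147153 = -147153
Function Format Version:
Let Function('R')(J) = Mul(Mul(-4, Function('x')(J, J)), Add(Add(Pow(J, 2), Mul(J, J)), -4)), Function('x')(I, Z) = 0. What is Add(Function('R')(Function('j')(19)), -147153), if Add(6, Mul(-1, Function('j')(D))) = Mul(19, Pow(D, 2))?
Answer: -147153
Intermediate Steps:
Function('j')(D) = Add(6, Mul(-19, Pow(D, 2))) (Function('j')(D) = Add(6, Mul(-1, Mul(19, Pow(D, 2)))) = Add(6, Mul(-19, Pow(D, 2))))
Function('R')(J) = 0 (Function('R')(J) = Mul(Mul(-4, 0), Add(Add(Pow(J, 2), Mul(J, J)), -4)) = Mul(0, Add(Add(Pow(J, 2), Pow(J, 2)), -4)) = Mul(0, Add(Mul(2, Pow(J, 2)), -4)) = Mul(0, Add(-4, Mul(2, Pow(J, 2)))) = 0)
Add(Function('R')(Function('j')(19)), -147153) = Add(0, -147153) = -147153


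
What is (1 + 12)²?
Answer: 169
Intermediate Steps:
(1 + 12)² = 13² = 169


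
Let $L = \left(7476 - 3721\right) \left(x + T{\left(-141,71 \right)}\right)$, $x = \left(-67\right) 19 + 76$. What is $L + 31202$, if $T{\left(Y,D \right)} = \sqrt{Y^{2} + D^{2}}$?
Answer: $-4463533 + 3755 \sqrt{24922} \approx -3.8707 \cdot 10^{6}$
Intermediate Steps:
$T{\left(Y,D \right)} = \sqrt{D^{2} + Y^{2}}$
$x = -1197$ ($x = -1273 + 76 = -1197$)
$L = -4494735 + 3755 \sqrt{24922}$ ($L = \left(7476 - 3721\right) \left(-1197 + \sqrt{71^{2} + \left(-141\right)^{2}}\right) = 3755 \left(-1197 + \sqrt{5041 + 19881}\right) = 3755 \left(-1197 + \sqrt{24922}\right) = -4494735 + 3755 \sqrt{24922} \approx -3.9019 \cdot 10^{6}$)
$L + 31202 = \left(-4494735 + 3755 \sqrt{24922}\right) + 31202 = -4463533 + 3755 \sqrt{24922}$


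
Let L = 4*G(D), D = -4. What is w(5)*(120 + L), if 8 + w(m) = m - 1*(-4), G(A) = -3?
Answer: 108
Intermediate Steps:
w(m) = -4 + m (w(m) = -8 + (m - 1*(-4)) = -8 + (m + 4) = -8 + (4 + m) = -4 + m)
L = -12 (L = 4*(-3) = -12)
w(5)*(120 + L) = (-4 + 5)*(120 - 12) = 1*108 = 108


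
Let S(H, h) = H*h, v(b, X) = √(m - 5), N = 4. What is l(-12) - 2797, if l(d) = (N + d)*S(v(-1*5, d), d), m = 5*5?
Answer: -2797 + 192*√5 ≈ -2367.7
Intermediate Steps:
m = 25
v(b, X) = 2*√5 (v(b, X) = √(25 - 5) = √20 = 2*√5)
l(d) = 2*d*√5*(4 + d) (l(d) = (4 + d)*((2*√5)*d) = (4 + d)*(2*d*√5) = 2*d*√5*(4 + d))
l(-12) - 2797 = 2*(-12)*√5*(4 - 12) - 2797 = 2*(-12)*√5*(-8) - 2797 = 192*√5 - 2797 = -2797 + 192*√5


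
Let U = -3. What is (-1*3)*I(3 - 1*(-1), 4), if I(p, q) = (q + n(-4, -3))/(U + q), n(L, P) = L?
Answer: 0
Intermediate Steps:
I(p, q) = (-4 + q)/(-3 + q) (I(p, q) = (q - 4)/(-3 + q) = (-4 + q)/(-3 + q))
(-1*3)*I(3 - 1*(-1), 4) = (-1*3)*((-4 + 4)/(-3 + 4)) = -3*0/1 = -3*0 = 0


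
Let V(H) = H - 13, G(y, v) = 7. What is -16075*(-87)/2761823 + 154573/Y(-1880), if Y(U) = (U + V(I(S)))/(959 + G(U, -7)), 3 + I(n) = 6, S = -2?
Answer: -9818712197692/124282035 ≈ -79004.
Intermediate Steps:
I(n) = 3 (I(n) = -3 + 6 = 3)
V(H) = -13 + H
Y(U) = -5/483 + U/966 (Y(U) = (U + (-13 + 3))/(959 + 7) = (U - 10)/966 = (-10 + U)*(1/966) = -5/483 + U/966)
-16075*(-87)/2761823 + 154573/Y(-1880) = -16075*(-87)/2761823 + 154573/(-5/483 + (1/966)*(-1880)) = 1398525*(1/2761823) + 154573/(-5/483 - 940/483) = 1398525/2761823 + 154573/(-45/23) = 1398525/2761823 + 154573*(-23/45) = 1398525/2761823 - 3555179/45 = -9818712197692/124282035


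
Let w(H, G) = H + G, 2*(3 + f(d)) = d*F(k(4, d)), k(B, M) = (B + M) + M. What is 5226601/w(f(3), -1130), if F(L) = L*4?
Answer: -5226601/1073 ≈ -4871.0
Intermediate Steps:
k(B, M) = B + 2*M
F(L) = 4*L
f(d) = -3 + d*(16 + 8*d)/2 (f(d) = -3 + (d*(4*(4 + 2*d)))/2 = -3 + (d*(16 + 8*d))/2 = -3 + d*(16 + 8*d)/2)
w(H, G) = G + H
5226601/w(f(3), -1130) = 5226601/(-1130 + (-3 + 4*3*(2 + 3))) = 5226601/(-1130 + (-3 + 4*3*5)) = 5226601/(-1130 + (-3 + 60)) = 5226601/(-1130 + 57) = 5226601/(-1073) = 5226601*(-1/1073) = -5226601/1073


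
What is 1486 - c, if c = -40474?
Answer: 41960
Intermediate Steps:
1486 - c = 1486 - 1*(-40474) = 1486 + 40474 = 41960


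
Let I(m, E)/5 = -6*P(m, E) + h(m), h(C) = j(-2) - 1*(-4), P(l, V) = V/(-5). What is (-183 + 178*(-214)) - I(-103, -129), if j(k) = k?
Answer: -37511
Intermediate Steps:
P(l, V) = -V/5 (P(l, V) = V*(-⅕) = -V/5)
h(C) = 2 (h(C) = -2 - 1*(-4) = -2 + 4 = 2)
I(m, E) = 10 + 6*E (I(m, E) = 5*(-(-6)*E/5 + 2) = 5*(6*E/5 + 2) = 5*(2 + 6*E/5) = 10 + 6*E)
(-183 + 178*(-214)) - I(-103, -129) = (-183 + 178*(-214)) - (10 + 6*(-129)) = (-183 - 38092) - (10 - 774) = -38275 - 1*(-764) = -38275 + 764 = -37511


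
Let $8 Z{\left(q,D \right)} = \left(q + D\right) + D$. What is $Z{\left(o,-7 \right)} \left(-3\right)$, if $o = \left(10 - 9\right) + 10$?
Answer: $\frac{9}{8} \approx 1.125$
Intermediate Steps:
$o = 11$ ($o = 1 + 10 = 11$)
$Z{\left(q,D \right)} = \frac{D}{4} + \frac{q}{8}$ ($Z{\left(q,D \right)} = \frac{\left(q + D\right) + D}{8} = \frac{\left(D + q\right) + D}{8} = \frac{q + 2 D}{8} = \frac{D}{4} + \frac{q}{8}$)
$Z{\left(o,-7 \right)} \left(-3\right) = \left(\frac{1}{4} \left(-7\right) + \frac{1}{8} \cdot 11\right) \left(-3\right) = \left(- \frac{7}{4} + \frac{11}{8}\right) \left(-3\right) = \left(- \frac{3}{8}\right) \left(-3\right) = \frac{9}{8}$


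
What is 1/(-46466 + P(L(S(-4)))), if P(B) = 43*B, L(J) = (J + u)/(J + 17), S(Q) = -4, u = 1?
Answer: -13/604187 ≈ -2.1517e-5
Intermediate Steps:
L(J) = (1 + J)/(17 + J) (L(J) = (J + 1)/(J + 17) = (1 + J)/(17 + J))
1/(-46466 + P(L(S(-4)))) = 1/(-46466 + 43*((1 - 4)/(17 - 4))) = 1/(-46466 + 43*(-3/13)) = 1/(-46466 - 129/13) = 1/(-604187/13) = -13/604187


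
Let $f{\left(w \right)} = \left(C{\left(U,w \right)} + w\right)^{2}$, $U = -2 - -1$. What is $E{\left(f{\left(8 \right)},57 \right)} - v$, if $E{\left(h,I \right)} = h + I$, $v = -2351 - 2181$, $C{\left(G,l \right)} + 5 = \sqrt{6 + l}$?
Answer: $4612 + 6 \sqrt{14} \approx 4634.5$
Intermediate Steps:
$U = -1$ ($U = -2 + 1 = -1$)
$C{\left(G,l \right)} = -5 + \sqrt{6 + l}$
$f{\left(w \right)} = \left(-5 + w + \sqrt{6 + w}\right)^{2}$ ($f{\left(w \right)} = \left(\left(-5 + \sqrt{6 + w}\right) + w\right)^{2} = \left(-5 + w + \sqrt{6 + w}\right)^{2}$)
$v = -4532$
$E{\left(h,I \right)} = I + h$
$E{\left(f{\left(8 \right)},57 \right)} - v = \left(57 + \left(-5 + 8 + \sqrt{6 + 8}\right)^{2}\right) - -4532 = \left(57 + \left(-5 + 8 + \sqrt{14}\right)^{2}\right) + 4532 = \left(57 + \left(3 + \sqrt{14}\right)^{2}\right) + 4532 = 4589 + \left(3 + \sqrt{14}\right)^{2}$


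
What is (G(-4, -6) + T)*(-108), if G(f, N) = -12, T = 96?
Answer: -9072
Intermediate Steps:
(G(-4, -6) + T)*(-108) = (-12 + 96)*(-108) = 84*(-108) = -9072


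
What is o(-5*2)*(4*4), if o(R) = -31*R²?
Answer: -49600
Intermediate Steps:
o(-5*2)*(4*4) = (-31*(-5*2)²)*(4*4) = -31*(-10)²*16 = -31*100*16 = -3100*16 = -49600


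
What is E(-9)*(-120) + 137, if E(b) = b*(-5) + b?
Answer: -4183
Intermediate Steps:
E(b) = -4*b (E(b) = -5*b + b = -4*b)
E(-9)*(-120) + 137 = -4*(-9)*(-120) + 137 = 36*(-120) + 137 = -4320 + 137 = -4183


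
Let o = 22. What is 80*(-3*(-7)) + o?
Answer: 1702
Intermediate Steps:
80*(-3*(-7)) + o = 80*(-3*(-7)) + 22 = 80*21 + 22 = 1680 + 22 = 1702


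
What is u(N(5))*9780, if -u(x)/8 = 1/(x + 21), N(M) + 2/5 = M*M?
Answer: -32600/19 ≈ -1715.8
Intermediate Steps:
N(M) = -⅖ + M² (N(M) = -⅖ + M*M = -⅖ + M²)
u(x) = -8/(21 + x) (u(x) = -8/(x + 21) = -8/(21 + x))
u(N(5))*9780 = -8/(21 + (-⅖ + 5²))*9780 = -8/(21 + (-⅖ + 25))*9780 = -8/(21 + 123/5)*9780 = -8/228/5*9780 = -8*5/228*9780 = -10/57*9780 = -32600/19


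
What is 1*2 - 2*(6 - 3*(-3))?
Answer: -28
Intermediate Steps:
1*2 - 2*(6 - 3*(-3)) = 2 - 2*(6 + 9) = 2 - 2*15 = 2 - 30 = -28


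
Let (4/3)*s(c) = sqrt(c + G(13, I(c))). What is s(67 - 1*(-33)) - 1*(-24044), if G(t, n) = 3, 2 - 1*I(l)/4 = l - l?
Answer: 24044 + 3*sqrt(103)/4 ≈ 24052.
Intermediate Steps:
I(l) = 8 (I(l) = 8 - 4*(l - l) = 8 - 4*0 = 8 + 0 = 8)
s(c) = 3*sqrt(3 + c)/4 (s(c) = 3*sqrt(c + 3)/4 = 3*sqrt(3 + c)/4)
s(67 - 1*(-33)) - 1*(-24044) = 3*sqrt(3 + (67 - 1*(-33)))/4 - 1*(-24044) = 3*sqrt(3 + (67 + 33))/4 + 24044 = 3*sqrt(3 + 100)/4 + 24044 = 3*sqrt(103)/4 + 24044 = 24044 + 3*sqrt(103)/4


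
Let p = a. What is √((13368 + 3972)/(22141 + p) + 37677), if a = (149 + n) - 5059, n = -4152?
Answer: 37*√4708008393/13079 ≈ 194.11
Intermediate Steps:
a = -9062 (a = (149 - 4152) - 5059 = -4003 - 5059 = -9062)
p = -9062
√((13368 + 3972)/(22141 + p) + 37677) = √((13368 + 3972)/(22141 - 9062) + 37677) = √(17340/13079 + 37677) = √(492794823/13079) = 37*√4708008393/13079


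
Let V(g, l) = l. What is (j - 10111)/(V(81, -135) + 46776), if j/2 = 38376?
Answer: 66641/46641 ≈ 1.4288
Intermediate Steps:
j = 76752 (j = 2*38376 = 76752)
(j - 10111)/(V(81, -135) + 46776) = (76752 - 10111)/(-135 + 46776) = 66641/46641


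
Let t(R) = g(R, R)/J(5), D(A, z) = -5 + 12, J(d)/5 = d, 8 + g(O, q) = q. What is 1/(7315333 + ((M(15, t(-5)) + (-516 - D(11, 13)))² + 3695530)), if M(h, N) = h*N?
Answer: 25/282315291 ≈ 8.8554e-8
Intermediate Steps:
g(O, q) = -8 + q
J(d) = 5*d
D(A, z) = 7
t(R) = -8/25 + R/25 (t(R) = (-8 + R)/((5*5)) = (-8 + R)/25 = (-8 + R)*(1/25) = -8/25 + R/25)
M(h, N) = N*h
1/(7315333 + ((M(15, t(-5)) + (-516 - D(11, 13)))² + 3695530)) = 1/(7315333 + (((-8/25 + (1/25)*(-5))*15 + (-516 - 1*7))² + 3695530)) = 1/(7315333 + (((-8/25 - ⅕)*15 + (-516 - 7))² + 3695530)) = 1/(7315333 + ((-13/25*15 - 523)² + 3695530)) = 1/(7315333 + ((-39/5 - 523)² + 3695530)) = 1/(7315333 + ((-2654/5)² + 3695530)) = 1/(7315333 + (7043716/25 + 3695530)) = 1/(7315333 + 99431966/25) = 1/(282315291/25) = 25/282315291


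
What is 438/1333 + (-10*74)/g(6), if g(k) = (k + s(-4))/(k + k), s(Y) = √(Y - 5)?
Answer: -1577834/1333 + 592*I ≈ -1183.7 + 592.0*I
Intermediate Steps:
s(Y) = √(-5 + Y)
g(k) = (k + 3*I)/(2*k) (g(k) = (k + √(-5 - 4))/(k + k) = (k + √(-9))/((2*k)) = (k + 3*I)*(1/(2*k)) = (k + 3*I)/(2*k))
438/1333 + (-10*74)/g(6) = 438/1333 + (-10*74)/(((½)*(6 + 3*I)/6)) = 438*(1/1333) - (1184 - 592*I) = 438/1333 - 740*16*(½ - I/4)/5 = 438/1333 - 2368*(½ - I/4)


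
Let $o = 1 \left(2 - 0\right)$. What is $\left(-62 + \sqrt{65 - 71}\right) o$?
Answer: $-124 + 2 i \sqrt{6} \approx -124.0 + 4.899 i$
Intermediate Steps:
$o = 2$ ($o = 1 \left(2 + 0\right) = 1 \cdot 2 = 2$)
$\left(-62 + \sqrt{65 - 71}\right) o = \left(-62 + \sqrt{65 - 71}\right) 2 = \left(-62 + \sqrt{-6}\right) 2 = \left(-62 + i \sqrt{6}\right) 2 = -124 + 2 i \sqrt{6}$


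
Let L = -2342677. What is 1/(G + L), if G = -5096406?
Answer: -1/7439083 ≈ -1.3443e-7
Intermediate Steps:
1/(G + L) = 1/(-5096406 - 2342677) = 1/(-7439083) = -1/7439083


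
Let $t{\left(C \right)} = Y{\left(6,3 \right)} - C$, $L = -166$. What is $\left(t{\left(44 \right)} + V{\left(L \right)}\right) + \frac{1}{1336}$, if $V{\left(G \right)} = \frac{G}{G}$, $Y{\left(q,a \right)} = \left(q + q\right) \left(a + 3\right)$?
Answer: $\frac{38745}{1336} \approx 29.001$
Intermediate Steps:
$Y{\left(q,a \right)} = 2 q \left(3 + a\right)$
$V{\left(G \right)} = 1$
$t{\left(C \right)} = 72 - C$ ($t{\left(C \right)} = 2 \cdot 6 \left(3 + 3\right) - C = 2 \cdot 6 \cdot 6 - C = 72 - C$)
$\left(t{\left(44 \right)} + V{\left(L \right)}\right) + \frac{1}{1336} = \left(\left(72 - 44\right) + 1\right) + \frac{1}{1336} = \left(28 + 1\right) + \frac{1}{1336} = 29 + \frac{1}{1336} = \frac{38745}{1336}$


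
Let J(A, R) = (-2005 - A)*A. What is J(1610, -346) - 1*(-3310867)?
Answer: -2509283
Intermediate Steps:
J(A, R) = A*(-2005 - A)
J(1610, -346) - 1*(-3310867) = -1*1610*(2005 + 1610) - 1*(-3310867) = -1*1610*3615 + 3310867 = -5820150 + 3310867 = -2509283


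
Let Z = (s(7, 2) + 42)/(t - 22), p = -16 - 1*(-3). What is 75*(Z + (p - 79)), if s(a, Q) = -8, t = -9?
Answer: -216450/31 ≈ -6982.3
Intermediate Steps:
p = -13 (p = -16 + 3 = -13)
Z = -34/31 (Z = (-8 + 42)/(-9 - 22) = 34/(-31) = 34*(-1/31) = -34/31 ≈ -1.0968)
75*(Z + (p - 79)) = 75*(-34/31 + (-13 - 79)) = 75*(-34/31 - 92) = 75*(-2886/31) = -216450/31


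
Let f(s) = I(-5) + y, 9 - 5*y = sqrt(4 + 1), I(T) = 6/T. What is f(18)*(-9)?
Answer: -27/5 + 9*sqrt(5)/5 ≈ -1.3751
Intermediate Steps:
y = 9/5 - sqrt(5)/5 (y = 9/5 - sqrt(4 + 1)/5 = 9/5 - sqrt(5)/5 ≈ 1.3528)
f(s) = 3/5 - sqrt(5)/5 (f(s) = 6/(-5) + (9/5 - sqrt(5)/5) = 6*(-1/5) + (9/5 - sqrt(5)/5) = -6/5 + (9/5 - sqrt(5)/5) = 3/5 - sqrt(5)/5)
f(18)*(-9) = (3/5 - sqrt(5)/5)*(-9) = -27/5 + 9*sqrt(5)/5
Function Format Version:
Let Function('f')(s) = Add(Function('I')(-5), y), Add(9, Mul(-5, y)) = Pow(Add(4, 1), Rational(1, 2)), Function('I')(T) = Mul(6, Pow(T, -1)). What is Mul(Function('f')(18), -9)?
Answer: Add(Rational(-27, 5), Mul(Rational(9, 5), Pow(5, Rational(1, 2)))) ≈ -1.3751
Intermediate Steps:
y = Add(Rational(9, 5), Mul(Rational(-1, 5), Pow(5, Rational(1, 2)))) (y = Add(Rational(9, 5), Mul(Rational(-1, 5), Pow(Add(4, 1), Rational(1, 2)))) = Add(Rational(9, 5), Mul(Rational(-1, 5), Pow(5, Rational(1, 2)))) ≈ 1.3528)
Function('f')(s) = Add(Rational(3, 5), Mul(Rational(-1, 5), Pow(5, Rational(1, 2)))) (Function('f')(s) = Add(Mul(6, Pow(-5, -1)), Add(Rational(9, 5), Mul(Rational(-1, 5), Pow(5, Rational(1, 2))))) = Add(Mul(6, Rational(-1, 5)), Add(Rational(9, 5), Mul(Rational(-1, 5), Pow(5, Rational(1, 2))))) = Add(Rational(-6, 5), Add(Rational(9, 5), Mul(Rational(-1, 5), Pow(5, Rational(1, 2))))) = Add(Rational(3, 5), Mul(Rational(-1, 5), Pow(5, Rational(1, 2)))))
Mul(Function('f')(18), -9) = Mul(Add(Rational(3, 5), Mul(Rational(-1, 5), Pow(5, Rational(1, 2)))), -9) = Add(Rational(-27, 5), Mul(Rational(9, 5), Pow(5, Rational(1, 2))))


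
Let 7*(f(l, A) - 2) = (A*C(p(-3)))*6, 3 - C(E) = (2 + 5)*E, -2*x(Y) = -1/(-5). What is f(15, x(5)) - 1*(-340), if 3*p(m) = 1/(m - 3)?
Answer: 71759/210 ≈ 341.71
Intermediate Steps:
p(m) = 1/(3*(-3 + m)) (p(m) = 1/(3*(m - 3)) = 1/(3*(-3 + m)))
x(Y) = -⅒ (x(Y) = -(-1)/(2*(-5)) = -(-1)*(-1)/(2*5) = -½*⅕ = -⅒)
C(E) = 3 - 7*E (C(E) = 3 - (2 + 5)*E = 3 - 7*E)
f(l, A) = 2 + 61*A/21 (f(l, A) = 2 + ((A*(3 - 7/(3*(-3 - 3))))*6)/7 = 2 + ((A*(3 - 7/(3*(-6))))*6)/7 = 2 + ((A*(3 - 7*(-1)/(3*6)))*6)/7 = 2 + ((A*(3 - 7*(-1/18)))*6)/7 = 2 + ((A*(3 + 7/18))*6)/7 = 2 + ((A*(61/18))*6)/7 = 2 + ((61*A/18)*6)/7 = 2 + (61*A/3)/7 = 2 + 61*A/21)
f(15, x(5)) - 1*(-340) = (2 + (61/21)*(-⅒)) - 1*(-340) = (2 - 61/210) + 340 = 359/210 + 340 = 71759/210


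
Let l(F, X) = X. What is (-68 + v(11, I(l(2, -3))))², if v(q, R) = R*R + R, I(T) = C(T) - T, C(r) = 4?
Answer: 144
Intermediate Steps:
I(T) = 4 - T
v(q, R) = R + R² (v(q, R) = R² + R = R + R²)
(-68 + v(11, I(l(2, -3))))² = (-68 + (4 - 1*(-3))*(1 + (4 - 1*(-3))))² = (-68 + (4 + 3)*(1 + (4 + 3)))² = (-68 + 7*(1 + 7))² = (-68 + 7*8)² = (-68 + 56)² = (-12)² = 144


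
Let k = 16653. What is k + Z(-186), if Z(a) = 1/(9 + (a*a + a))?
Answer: 573179608/34419 ≈ 16653.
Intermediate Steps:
Z(a) = 1/(9 + a + a²) (Z(a) = 1/(9 + (a² + a)) = 1/(9 + (a + a²)) = 1/(9 + a + a²))
k + Z(-186) = 16653 + 1/(9 - 186 + (-186)²) = 16653 + 1/(9 - 186 + 34596) = 16653 + 1/34419 = 573179608/34419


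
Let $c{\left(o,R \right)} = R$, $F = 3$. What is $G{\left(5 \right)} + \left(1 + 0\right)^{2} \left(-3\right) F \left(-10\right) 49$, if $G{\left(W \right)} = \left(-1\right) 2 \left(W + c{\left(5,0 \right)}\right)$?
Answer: $4400$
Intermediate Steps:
$G{\left(W \right)} = - 2 W$ ($G{\left(W \right)} = \left(-1\right) 2 \left(W + 0\right) = - 2 W$)
$G{\left(5 \right)} + \left(1 + 0\right)^{2} \left(-3\right) F \left(-10\right) 49 = \left(-2\right) 5 + \left(1 + 0\right)^{2} \left(-3\right) 3 \left(-10\right) 49 = -10 + 1^{2} \left(-3\right) 3 \left(-10\right) 49 = -10 + 1 \left(-3\right) 3 \left(-10\right) 49 = -10 + \left(-3\right) 3 \left(-10\right) 49 = -10 + \left(-9\right) \left(-10\right) 49 = -10 + 90 \cdot 49 = -10 + 4410 = 4400$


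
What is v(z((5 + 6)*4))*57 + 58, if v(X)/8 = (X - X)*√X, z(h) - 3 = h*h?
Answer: 58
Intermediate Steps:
z(h) = 3 + h² (z(h) = 3 + h*h = 3 + h²)
v(X) = 0 (v(X) = 8*((X - X)*√X) = 8*(0*√X) = 8*0 = 0)
v(z((5 + 6)*4))*57 + 58 = 0*57 + 58 = 0 + 58 = 58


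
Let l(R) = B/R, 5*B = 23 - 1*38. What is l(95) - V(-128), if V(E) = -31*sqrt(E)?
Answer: -3/95 + 248*I*sqrt(2) ≈ -0.031579 + 350.73*I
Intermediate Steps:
B = -3 (B = (23 - 1*38)/5 = (23 - 38)/5 = (1/5)*(-15) = -3)
l(R) = -3/R
l(95) - V(-128) = -3/95 - (-31)*sqrt(-128) = -3*1/95 - (-31)*8*I*sqrt(2) = -3/95 - (-248)*I*sqrt(2) = -3/95 + 248*I*sqrt(2)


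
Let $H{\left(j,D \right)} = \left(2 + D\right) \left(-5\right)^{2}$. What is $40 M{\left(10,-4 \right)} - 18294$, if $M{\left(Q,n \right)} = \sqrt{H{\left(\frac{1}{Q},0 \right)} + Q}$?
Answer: $-18294 + 80 \sqrt{15} \approx -17984.0$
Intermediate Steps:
$H{\left(j,D \right)} = 50 + 25 D$ ($H{\left(j,D \right)} = \left(2 + D\right) 25 = 50 + 25 D$)
$M{\left(Q,n \right)} = \sqrt{50 + Q}$ ($M{\left(Q,n \right)} = \sqrt{\left(50 + 25 \cdot 0\right) + Q} = \sqrt{\left(50 + 0\right) + Q} = \sqrt{50 + Q}$)
$40 M{\left(10,-4 \right)} - 18294 = 40 \sqrt{50 + 10} - 18294 = 40 \sqrt{60} - 18294 = 40 \cdot 2 \sqrt{15} - 18294 = 80 \sqrt{15} - 18294 = -18294 + 80 \sqrt{15}$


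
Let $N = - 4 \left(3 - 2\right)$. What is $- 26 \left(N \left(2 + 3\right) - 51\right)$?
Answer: $1846$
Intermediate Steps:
$N = -4$ ($N = \left(-4\right) 1 = -4$)
$- 26 \left(N \left(2 + 3\right) - 51\right) = - 26 \left(- 4 \left(2 + 3\right) - 51\right) = - 26 \left(\left(-4\right) 5 - 51\right) = - 26 \left(-20 - 51\right) = \left(-26\right) \left(-71\right) = 1846$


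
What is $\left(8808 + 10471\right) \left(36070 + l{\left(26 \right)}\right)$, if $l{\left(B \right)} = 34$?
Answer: $696049016$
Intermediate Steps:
$\left(8808 + 10471\right) \left(36070 + l{\left(26 \right)}\right) = \left(8808 + 10471\right) \left(36070 + 34\right) = 19279 \cdot 36104 = 696049016$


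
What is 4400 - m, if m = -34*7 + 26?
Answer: 4612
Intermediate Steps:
m = -212 (m = -238 + 26 = -212)
4400 - m = 4400 - 1*(-212) = 4400 + 212 = 4612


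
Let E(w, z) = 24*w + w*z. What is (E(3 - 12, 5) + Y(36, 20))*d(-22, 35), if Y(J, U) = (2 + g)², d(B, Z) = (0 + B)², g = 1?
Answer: -121968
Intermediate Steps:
d(B, Z) = B²
Y(J, U) = 9 (Y(J, U) = (2 + 1)² = 3² = 9)
(E(3 - 12, 5) + Y(36, 20))*d(-22, 35) = ((3 - 12)*(24 + 5) + 9)*(-22)² = (-9*29 + 9)*484 = (-261 + 9)*484 = -252*484 = -121968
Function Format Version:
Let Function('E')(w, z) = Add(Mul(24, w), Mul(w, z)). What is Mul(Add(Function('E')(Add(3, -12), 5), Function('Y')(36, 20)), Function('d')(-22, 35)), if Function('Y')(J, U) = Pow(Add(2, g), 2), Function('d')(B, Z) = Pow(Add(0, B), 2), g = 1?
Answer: -121968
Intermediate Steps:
Function('d')(B, Z) = Pow(B, 2)
Function('Y')(J, U) = 9 (Function('Y')(J, U) = Pow(Add(2, 1), 2) = Pow(3, 2) = 9)
Mul(Add(Function('E')(Add(3, -12), 5), Function('Y')(36, 20)), Function('d')(-22, 35)) = Mul(Add(Mul(Add(3, -12), Add(24, 5)), 9), Pow(-22, 2)) = Mul(Add(Mul(-9, 29), 9), 484) = Mul(Add(-261, 9), 484) = Mul(-252, 484) = -121968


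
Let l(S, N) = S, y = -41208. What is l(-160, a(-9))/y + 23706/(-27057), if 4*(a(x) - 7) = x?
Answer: -40522822/46456869 ≈ -0.87227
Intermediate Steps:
a(x) = 7 + x/4
l(-160, a(-9))/y + 23706/(-27057) = -160/(-41208) + 23706/(-27057) = -160*(-1/41208) + 23706*(-1/27057) = 20/5151 - 7902/9019 = -40522822/46456869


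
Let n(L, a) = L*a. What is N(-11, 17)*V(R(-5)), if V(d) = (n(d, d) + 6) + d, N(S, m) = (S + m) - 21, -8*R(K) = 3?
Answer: -5535/64 ≈ -86.484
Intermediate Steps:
R(K) = -3/8 (R(K) = -⅛*3 = -3/8)
N(S, m) = -21 + S + m
V(d) = 6 + d + d² (V(d) = (d*d + 6) + d = (d² + 6) + d = (6 + d²) + d = 6 + d + d²)
N(-11, 17)*V(R(-5)) = (-21 - 11 + 17)*(6 - 3/8 + (-3/8)²) = -15*(6 - 3/8 + 9/64) = -15*369/64 = -5535/64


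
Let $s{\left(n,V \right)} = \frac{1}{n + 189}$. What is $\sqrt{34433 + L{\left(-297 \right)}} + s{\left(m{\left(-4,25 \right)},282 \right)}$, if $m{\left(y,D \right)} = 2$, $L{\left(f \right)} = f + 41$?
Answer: $\frac{1}{191} + \sqrt{34177} \approx 184.88$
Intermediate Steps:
$L{\left(f \right)} = 41 + f$
$s{\left(n,V \right)} = \frac{1}{189 + n}$
$\sqrt{34433 + L{\left(-297 \right)}} + s{\left(m{\left(-4,25 \right)},282 \right)} = \sqrt{34433 + \left(41 - 297\right)} + \frac{1}{189 + 2} = \sqrt{34433 - 256} + \frac{1}{191} = \sqrt{34177} + \frac{1}{191} = \frac{1}{191} + \sqrt{34177}$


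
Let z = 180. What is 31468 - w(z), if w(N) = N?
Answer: 31288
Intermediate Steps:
31468 - w(z) = 31468 - 1*180 = 31468 - 180 = 31288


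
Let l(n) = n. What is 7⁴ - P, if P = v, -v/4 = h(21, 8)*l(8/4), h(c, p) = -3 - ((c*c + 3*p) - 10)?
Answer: -1263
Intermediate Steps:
h(c, p) = 7 - c² - 3*p (h(c, p) = -3 - ((c² + 3*p) - 10) = -3 - (-10 + c² + 3*p) = -3 + (10 - c² - 3*p) = 7 - c² - 3*p)
v = 3664 (v = -4*(7 - 1*21² - 3*8)*8/4 = -4*(7 - 1*441 - 24)*8*(¼) = -4*(7 - 441 - 24)*2 = -(-1832)*2 = -4*(-916) = 3664)
P = 3664
7⁴ - P = 7⁴ - 1*3664 = 2401 - 3664 = -1263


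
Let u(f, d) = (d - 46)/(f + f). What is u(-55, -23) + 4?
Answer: 509/110 ≈ 4.6273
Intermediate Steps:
u(f, d) = (-46 + d)/(2*f) (u(f, d) = (-46 + d)/((2*f)) = (-46 + d)*(1/(2*f)) = (-46 + d)/(2*f))
u(-55, -23) + 4 = (1/2)*(-46 - 23)/(-55) + 4 = (1/2)*(-1/55)*(-69) + 4 = 69/110 + 4 = 509/110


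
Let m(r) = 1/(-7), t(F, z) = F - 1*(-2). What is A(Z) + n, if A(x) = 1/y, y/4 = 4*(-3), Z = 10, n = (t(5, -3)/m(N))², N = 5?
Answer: 115247/48 ≈ 2401.0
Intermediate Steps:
t(F, z) = 2 + F (t(F, z) = F + 2 = 2 + F)
m(r) = -⅐
n = 2401 (n = ((2 + 5)/(-⅐))² = (7*(-7))² = (-49)² = 2401)
y = -48 (y = 4*(4*(-3)) = 4*(-12) = -48)
A(x) = -1/48 (A(x) = 1/(-48) = -1/48)
A(Z) + n = -1/48 + 2401 = 115247/48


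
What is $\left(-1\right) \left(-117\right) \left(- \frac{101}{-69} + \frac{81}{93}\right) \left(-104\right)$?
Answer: $- \frac{20255664}{713} \approx -28409.0$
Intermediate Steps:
$\left(-1\right) \left(-117\right) \left(- \frac{101}{-69} + \frac{81}{93}\right) \left(-104\right) = 117 \left(\left(-101\right) \left(- \frac{1}{69}\right) + 81 \cdot \frac{1}{93}\right) \left(-104\right) = 117 \left(\frac{101}{69} + \frac{27}{31}\right) \left(-104\right) = 117 \cdot \frac{4994}{2139} \left(-104\right) = \frac{194766}{713} \left(-104\right) = - \frac{20255664}{713}$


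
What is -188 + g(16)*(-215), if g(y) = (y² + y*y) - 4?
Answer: -109408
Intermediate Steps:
g(y) = -4 + 2*y² (g(y) = (y² + y²) - 4 = 2*y² - 4 = -4 + 2*y²)
-188 + g(16)*(-215) = -188 + (-4 + 2*16²)*(-215) = -188 + (-4 + 2*256)*(-215) = -188 + (-4 + 512)*(-215) = -188 + 508*(-215) = -188 - 109220 = -109408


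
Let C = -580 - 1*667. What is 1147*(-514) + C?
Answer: -590805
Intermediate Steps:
C = -1247 (C = -580 - 667 = -1247)
1147*(-514) + C = 1147*(-514) - 1247 = -589558 - 1247 = -590805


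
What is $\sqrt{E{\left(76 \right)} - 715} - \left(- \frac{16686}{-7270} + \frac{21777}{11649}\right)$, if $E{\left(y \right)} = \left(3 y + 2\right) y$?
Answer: $- \frac{58782334}{14114705} + \sqrt{16765} \approx 125.32$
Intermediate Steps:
$E{\left(y \right)} = y \left(2 + 3 y\right)$ ($E{\left(y \right)} = \left(2 + 3 y\right) y = y \left(2 + 3 y\right)$)
$\sqrt{E{\left(76 \right)} - 715} - \left(- \frac{16686}{-7270} + \frac{21777}{11649}\right) = \sqrt{76 \left(2 + 3 \cdot 76\right) - 715} - \left(- \frac{16686}{-7270} + \frac{21777}{11649}\right) = \sqrt{76 \left(2 + 228\right) - 715} - \left(\left(-16686\right) \left(- \frac{1}{7270}\right) + 21777 \cdot \frac{1}{11649}\right) = \sqrt{76 \cdot 230 - 715} - \left(\frac{8343}{3635} + \frac{7259}{3883}\right) = \sqrt{17480 - 715} - \frac{58782334}{14114705} = \sqrt{16765} - \frac{58782334}{14114705} = - \frac{58782334}{14114705} + \sqrt{16765}$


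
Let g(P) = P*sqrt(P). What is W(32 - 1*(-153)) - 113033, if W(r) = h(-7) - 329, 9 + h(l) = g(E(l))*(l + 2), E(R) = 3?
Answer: -113371 - 15*sqrt(3) ≈ -1.1340e+5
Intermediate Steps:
g(P) = P**(3/2)
h(l) = -9 + 3*sqrt(3)*(2 + l) (h(l) = -9 + 3**(3/2)*(l + 2) = -9 + (3*sqrt(3))*(2 + l) = -9 + 3*sqrt(3)*(2 + l))
W(r) = -338 - 15*sqrt(3) (W(r) = (-9 + 6*sqrt(3) + 3*(-7)*sqrt(3)) - 329 = (-9 + 6*sqrt(3) - 21*sqrt(3)) - 329 = (-9 - 15*sqrt(3)) - 329 = -338 - 15*sqrt(3))
W(32 - 1*(-153)) - 113033 = (-338 - 15*sqrt(3)) - 113033 = -113371 - 15*sqrt(3)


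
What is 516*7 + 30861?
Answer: 34473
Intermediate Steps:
516*7 + 30861 = 3612 + 30861 = 34473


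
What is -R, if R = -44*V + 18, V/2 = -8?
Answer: -722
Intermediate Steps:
V = -16 (V = 2*(-8) = -16)
R = 722 (R = -44*(-16) + 18 = 704 + 18 = 722)
-R = -1*722 = -722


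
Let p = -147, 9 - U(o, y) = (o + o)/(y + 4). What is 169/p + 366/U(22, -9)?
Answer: 253969/13083 ≈ 19.412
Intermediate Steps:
U(o, y) = 9 - 2*o/(4 + y) (U(o, y) = 9 - (o + o)/(y + 4) = 9 - 2*o/(4 + y))
169/p + 366/U(22, -9) = 169/(-147) + 366/(((36 - 2*22 + 9*(-9))/(4 - 9))) = 169*(-1/147) + 366/(((36 - 44 - 81)/(-5))) = -169/147 + 366/((-1/5*(-89))) = -169/147 + 366/(89/5) = -169/147 + 366*(5/89) = -169/147 + 1830/89 = 253969/13083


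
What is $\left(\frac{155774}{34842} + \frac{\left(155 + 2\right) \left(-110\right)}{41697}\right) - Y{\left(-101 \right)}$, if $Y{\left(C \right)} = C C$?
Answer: $- \frac{2469031555756}{242134479} \approx -10197.0$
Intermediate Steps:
$Y{\left(C \right)} = C^{2}$
$\left(\frac{155774}{34842} + \frac{\left(155 + 2\right) \left(-110\right)}{41697}\right) - Y{\left(-101 \right)} = \left(\frac{155774}{34842} + \frac{\left(155 + 2\right) \left(-110\right)}{41697}\right) - \left(-101\right)^{2} = \left(155774 \cdot \frac{1}{34842} + 157 \left(-110\right) \frac{1}{41697}\right) - 10201 = \left(\frac{77887}{17421} - \frac{17270}{41697}\right) - 10201 = \frac{982264523}{242134479} - 10201 = - \frac{2469031555756}{242134479}$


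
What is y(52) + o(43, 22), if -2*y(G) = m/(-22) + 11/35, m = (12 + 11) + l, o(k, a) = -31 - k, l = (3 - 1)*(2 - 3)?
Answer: -113467/1540 ≈ -73.680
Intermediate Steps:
l = -2 (l = 2*(-1) = -2)
m = 21 (m = (12 + 11) - 2 = 23 - 2 = 21)
y(G) = 493/1540 (y(G) = -(21/(-22) + 11/35)/2 = -(21*(-1/22) + 11*(1/35))/2 = -(-21/22 + 11/35)/2 = -½*(-493/770) = 493/1540)
y(52) + o(43, 22) = 493/1540 + (-31 - 1*43) = 493/1540 + (-31 - 43) = 493/1540 - 74 = -113467/1540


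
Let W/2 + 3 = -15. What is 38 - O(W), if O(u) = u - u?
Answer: 38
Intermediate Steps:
W = -36 (W = -6 + 2*(-15) = -6 - 30 = -36)
O(u) = 0
38 - O(W) = 38 - 1*0 = 38 + 0 = 38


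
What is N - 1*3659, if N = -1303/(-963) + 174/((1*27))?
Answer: -1172036/321 ≈ -3651.2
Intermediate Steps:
N = 2503/321 (N = -1303*(-1/963) + 174/27 = 1303/963 + 174*(1/27) = 1303/963 + 58/9 = 2503/321 ≈ 7.7975)
N - 1*3659 = 2503/321 - 1*3659 = 2503/321 - 3659 = -1172036/321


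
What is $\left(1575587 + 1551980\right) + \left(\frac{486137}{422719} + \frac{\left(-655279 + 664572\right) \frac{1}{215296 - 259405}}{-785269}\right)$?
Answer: $\frac{45793539807675122967677}{14641899907862799} \approx 3.1276 \cdot 10^{6}$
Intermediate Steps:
$\left(1575587 + 1551980\right) + \left(\frac{486137}{422719} + \frac{\left(-655279 + 664572\right) \frac{1}{215296 - 259405}}{-785269}\right) = 3127567 + \left(486137 \cdot \frac{1}{422719} + \frac{9293}{-44109} \left(- \frac{1}{785269}\right)\right) = 3127567 + \left(\frac{486137}{422719} + 9293 \left(- \frac{1}{44109}\right) \left(- \frac{1}{785269}\right)\right) = 3127567 + \left(\frac{486137}{422719} - - \frac{9293}{34637430321}\right) = 3127567 + \left(\frac{486137}{422719} + \frac{9293}{34637430321}\right) = 3127567 + \frac{16838540392287644}{14641899907862799} = \frac{45793539807675122967677}{14641899907862799}$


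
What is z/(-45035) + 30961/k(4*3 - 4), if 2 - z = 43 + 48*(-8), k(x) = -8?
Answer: -1394331379/360280 ≈ -3870.1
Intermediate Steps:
z = 343 (z = 2 - (43 + 48*(-8)) = 2 - (43 - 384) = 2 - 1*(-341) = 2 + 341 = 343)
z/(-45035) + 30961/k(4*3 - 4) = 343/(-45035) + 30961/(-8) = 343*(-1/45035) + 30961*(-⅛) = -343/45035 - 30961/8 = -1394331379/360280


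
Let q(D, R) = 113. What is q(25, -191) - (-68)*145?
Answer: 9973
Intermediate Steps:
q(25, -191) - (-68)*145 = 113 - (-68)*145 = 113 - 1*(-9860) = 113 + 9860 = 9973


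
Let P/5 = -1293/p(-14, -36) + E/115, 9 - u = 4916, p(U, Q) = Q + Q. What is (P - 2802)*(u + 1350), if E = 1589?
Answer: 5189673671/552 ≈ 9.4016e+6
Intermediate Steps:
p(U, Q) = 2*Q
u = -4907 (u = 9 - 1*4916 = 9 - 4916 = -4907)
P = 87701/552 (P = 5*(-1293/(2*(-36)) + 1589/115) = 5*(-1293/(-72) + 1589*(1/115)) = 5*(-1293*(-1/72) + 1589/115) = 5*(431/24 + 1589/115) = 5*(87701/2760) = 87701/552 ≈ 158.88)
(P - 2802)*(u + 1350) = (87701/552 - 2802)*(-4907 + 1350) = -1459003/552*(-3557) = 5189673671/552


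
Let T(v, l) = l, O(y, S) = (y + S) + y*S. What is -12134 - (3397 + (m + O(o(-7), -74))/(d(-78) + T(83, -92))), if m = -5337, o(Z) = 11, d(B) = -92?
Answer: -1431959/92 ≈ -15565.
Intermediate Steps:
O(y, S) = S + y + S*y (O(y, S) = (S + y) + S*y = S + y + S*y)
-12134 - (3397 + (m + O(o(-7), -74))/(d(-78) + T(83, -92))) = -12134 - (3397 + (-5337 + (-74 + 11 - 74*11))/(-92 - 92)) = -12134 - (3397 + (-5337 + (-74 + 11 - 814))/(-184)) = -12134 - (3397 + (-5337 - 877)*(-1/184)) = -12134 - (3397 - 6214*(-1/184)) = -12134 - (3397 + 3107/92) = -12134 - 1*315631/92 = -12134 - 315631/92 = -1431959/92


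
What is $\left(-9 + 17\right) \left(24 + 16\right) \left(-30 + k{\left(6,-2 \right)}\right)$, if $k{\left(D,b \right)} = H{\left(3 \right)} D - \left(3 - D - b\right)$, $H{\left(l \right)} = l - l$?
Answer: $-9280$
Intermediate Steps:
$H{\left(l \right)} = 0$
$k{\left(D,b \right)} = -3 + D + b$ ($k{\left(D,b \right)} = 0 D - \left(3 - D - b\right) = 0 + \left(-3 + D + b\right) = -3 + D + b$)
$\left(-9 + 17\right) \left(24 + 16\right) \left(-30 + k{\left(6,-2 \right)}\right) = \left(-9 + 17\right) \left(24 + 16\right) \left(-30 - -1\right) = 8 \cdot 40 \left(-30 + 1\right) = 320 \left(-29\right) = -9280$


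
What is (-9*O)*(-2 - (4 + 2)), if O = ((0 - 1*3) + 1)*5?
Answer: -720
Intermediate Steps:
O = -10 (O = ((0 - 3) + 1)*5 = (-3 + 1)*5 = -2*5 = -10)
(-9*O)*(-2 - (4 + 2)) = (-9*(-10))*(-2 - (4 + 2)) = 90*(-2 - 6) = 90*(-8) = -720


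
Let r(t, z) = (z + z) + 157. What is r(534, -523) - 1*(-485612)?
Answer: 484723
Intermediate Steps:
r(t, z) = 157 + 2*z (r(t, z) = 2*z + 157 = 157 + 2*z)
r(534, -523) - 1*(-485612) = (157 + 2*(-523)) - 1*(-485612) = (157 - 1046) + 485612 = -889 + 485612 = 484723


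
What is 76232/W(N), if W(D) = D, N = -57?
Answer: -76232/57 ≈ -1337.4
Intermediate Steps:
76232/W(N) = 76232/(-57) = 76232*(-1/57) = -76232/57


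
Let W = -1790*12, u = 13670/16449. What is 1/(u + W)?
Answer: -16449/353310850 ≈ -4.6557e-5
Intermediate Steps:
u = 13670/16449 (u = 13670*(1/16449) = 13670/16449 ≈ 0.83105)
W = -21480
1/(u + W) = 1/(13670/16449 - 21480) = 1/(-353310850/16449) = -16449/353310850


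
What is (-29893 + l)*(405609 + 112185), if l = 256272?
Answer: 117217687926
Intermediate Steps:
(-29893 + l)*(405609 + 112185) = (-29893 + 256272)*(405609 + 112185) = 226379*517794 = 117217687926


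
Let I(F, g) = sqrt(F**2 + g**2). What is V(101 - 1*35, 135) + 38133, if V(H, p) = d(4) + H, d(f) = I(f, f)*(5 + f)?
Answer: 38199 + 36*sqrt(2) ≈ 38250.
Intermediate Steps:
d(f) = sqrt(2)*sqrt(f**2)*(5 + f) (d(f) = sqrt(f**2 + f**2)*(5 + f) = sqrt(2*f**2)*(5 + f) = (sqrt(2)*sqrt(f**2))*(5 + f) = sqrt(2)*sqrt(f**2)*(5 + f))
V(H, p) = H + 36*sqrt(2) (V(H, p) = sqrt(2)*sqrt(4**2)*(5 + 4) + H = sqrt(2)*sqrt(16)*9 + H = sqrt(2)*4*9 + H = 36*sqrt(2) + H = H + 36*sqrt(2))
V(101 - 1*35, 135) + 38133 = ((101 - 1*35) + 36*sqrt(2)) + 38133 = ((101 - 35) + 36*sqrt(2)) + 38133 = (66 + 36*sqrt(2)) + 38133 = 38199 + 36*sqrt(2)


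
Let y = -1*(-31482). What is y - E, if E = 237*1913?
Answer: -421899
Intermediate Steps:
E = 453381
y = 31482
y - E = 31482 - 1*453381 = 31482 - 453381 = -421899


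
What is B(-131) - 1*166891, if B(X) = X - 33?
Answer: -167055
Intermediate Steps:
B(X) = -33 + X
B(-131) - 1*166891 = (-33 - 131) - 1*166891 = -164 - 166891 = -167055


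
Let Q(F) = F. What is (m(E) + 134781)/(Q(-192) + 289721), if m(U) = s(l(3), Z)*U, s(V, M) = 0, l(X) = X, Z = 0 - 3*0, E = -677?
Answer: 134781/289529 ≈ 0.46552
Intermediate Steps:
Z = 0 (Z = 0 + 0 = 0)
m(U) = 0 (m(U) = 0*U = 0)
(m(E) + 134781)/(Q(-192) + 289721) = (0 + 134781)/(-192 + 289721) = 134781/289529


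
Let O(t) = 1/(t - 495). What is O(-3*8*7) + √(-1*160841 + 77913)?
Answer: -1/663 + 4*I*√5183 ≈ -0.0015083 + 287.97*I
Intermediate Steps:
O(t) = 1/(-495 + t)
O(-3*8*7) + √(-1*160841 + 77913) = 1/(-495 - 3*8*7) + √(-1*160841 + 77913) = 1/(-495 - 24*7) + √(-160841 + 77913) = 1/(-495 - 168) + √(-82928) = 1/(-663) + 4*I*√5183 = -1/663 + 4*I*√5183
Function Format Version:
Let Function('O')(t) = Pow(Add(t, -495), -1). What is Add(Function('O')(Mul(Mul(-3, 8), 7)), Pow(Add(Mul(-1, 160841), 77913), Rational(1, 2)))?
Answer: Add(Rational(-1, 663), Mul(4, I, Pow(5183, Rational(1, 2)))) ≈ Add(-0.0015083, Mul(287.97, I))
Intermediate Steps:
Function('O')(t) = Pow(Add(-495, t), -1)
Add(Function('O')(Mul(Mul(-3, 8), 7)), Pow(Add(Mul(-1, 160841), 77913), Rational(1, 2))) = Add(Pow(Add(-495, Mul(Mul(-3, 8), 7)), -1), Pow(Add(Mul(-1, 160841), 77913), Rational(1, 2))) = Add(Pow(Add(-495, Mul(-24, 7)), -1), Pow(Add(-160841, 77913), Rational(1, 2))) = Add(Pow(Add(-495, -168), -1), Pow(-82928, Rational(1, 2))) = Add(Pow(-663, -1), Mul(4, I, Pow(5183, Rational(1, 2)))) = Add(Rational(-1, 663), Mul(4, I, Pow(5183, Rational(1, 2))))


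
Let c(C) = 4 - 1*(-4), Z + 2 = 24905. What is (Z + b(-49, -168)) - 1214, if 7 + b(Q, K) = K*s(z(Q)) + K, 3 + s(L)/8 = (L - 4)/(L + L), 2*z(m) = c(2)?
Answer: 27546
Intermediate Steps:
Z = 24903 (Z = -2 + 24905 = 24903)
c(C) = 8 (c(C) = 4 + 4 = 8)
z(m) = 4 (z(m) = (½)*8 = 4)
s(L) = -24 + 4*(-4 + L)/L (s(L) = -24 + 8*((L - 4)/(L + L)) = -24 + 8*((-4 + L)/((2*L))) = -24 + 8*((-4 + L)*(1/(2*L))) = -24 + 8*((-4 + L)/(2*L)) = -24 + 4*(-4 + L)/L)
b(Q, K) = -7 - 23*K (b(Q, K) = -7 + (K*(-20 - 16/4) + K) = -7 + (K*(-20 - 16*¼) + K) = -7 + (K*(-20 - 4) + K) = -7 + (K*(-24) + K) = -7 + (-24*K + K) = -7 - 23*K)
(Z + b(-49, -168)) - 1214 = (24903 + (-7 - 23*(-168))) - 1214 = (24903 + (-7 + 3864)) - 1214 = (24903 + 3857) - 1214 = 28760 - 1214 = 27546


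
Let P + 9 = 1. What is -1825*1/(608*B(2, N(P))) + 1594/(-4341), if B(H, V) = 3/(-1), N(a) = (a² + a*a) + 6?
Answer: 1671623/2639328 ≈ 0.63335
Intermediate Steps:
P = -8 (P = -9 + 1 = -8)
N(a) = 6 + 2*a² (N(a) = (a² + a²) + 6 = 2*a² + 6 = 6 + 2*a²)
B(H, V) = -3 (B(H, V) = 3*(-1) = -3)
-1825*1/(608*B(2, N(P))) + 1594/(-4341) = -1825/(608*(-3)) + 1594/(-4341) = -1825/(-1824) + 1594*(-1/4341) = -1825*(-1/1824) - 1594/4341 = 1825/1824 - 1594/4341 = 1671623/2639328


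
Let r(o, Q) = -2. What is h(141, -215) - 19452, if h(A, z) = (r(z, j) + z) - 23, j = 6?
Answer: -19692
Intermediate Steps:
h(A, z) = -25 + z (h(A, z) = (-2 + z) - 23 = -25 + z)
h(141, -215) - 19452 = (-25 - 215) - 19452 = -240 - 19452 = -19692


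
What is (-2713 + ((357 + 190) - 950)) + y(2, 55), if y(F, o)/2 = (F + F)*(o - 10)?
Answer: -2756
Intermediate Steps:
y(F, o) = 4*F*(-10 + o) (y(F, o) = 2*((F + F)*(o - 10)) = 2*((2*F)*(-10 + o)) = 2*(2*F*(-10 + o)) = 4*F*(-10 + o))
(-2713 + ((357 + 190) - 950)) + y(2, 55) = (-2713 + ((357 + 190) - 950)) + 4*2*(-10 + 55) = (-2713 + (547 - 950)) + 4*2*45 = (-2713 - 403) + 360 = -3116 + 360 = -2756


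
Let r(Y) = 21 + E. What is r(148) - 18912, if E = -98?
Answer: -18989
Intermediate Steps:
r(Y) = -77 (r(Y) = 21 - 98 = -77)
r(148) - 18912 = -77 - 18912 = -18989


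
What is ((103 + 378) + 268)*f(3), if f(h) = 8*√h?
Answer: 5992*√3 ≈ 10378.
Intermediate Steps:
((103 + 378) + 268)*f(3) = ((103 + 378) + 268)*(8*√3) = (481 + 268)*(8*√3) = 749*(8*√3) = 5992*√3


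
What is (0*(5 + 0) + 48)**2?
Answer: 2304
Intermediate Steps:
(0*(5 + 0) + 48)**2 = (0*5 + 48)**2 = (0 + 48)**2 = 48**2 = 2304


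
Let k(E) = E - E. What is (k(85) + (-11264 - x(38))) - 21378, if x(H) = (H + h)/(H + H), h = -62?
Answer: -620192/19 ≈ -32642.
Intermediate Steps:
x(H) = (-62 + H)/(2*H) (x(H) = (H - 62)/(H + H) = (-62 + H)/((2*H)) = (-62 + H)*(1/(2*H)) = (-62 + H)/(2*H))
k(E) = 0
(k(85) + (-11264 - x(38))) - 21378 = (0 + (-11264 - (-62 + 38)/(2*38))) - 21378 = (0 + (-11264 - (-24)/(2*38))) - 21378 = (0 + (-11264 - 1*(-6/19))) - 21378 = (0 + (-11264 + 6/19)) - 21378 = (0 - 214010/19) - 21378 = -214010/19 - 21378 = -620192/19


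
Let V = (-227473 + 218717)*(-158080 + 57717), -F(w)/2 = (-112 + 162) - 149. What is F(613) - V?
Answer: -878778230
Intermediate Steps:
F(w) = 198 (F(w) = -2*((-112 + 162) - 149) = -2*(50 - 149) = -2*(-99) = 198)
V = 878778428 (V = -8756*(-100363) = 878778428)
F(613) - V = 198 - 1*878778428 = 198 - 878778428 = -878778230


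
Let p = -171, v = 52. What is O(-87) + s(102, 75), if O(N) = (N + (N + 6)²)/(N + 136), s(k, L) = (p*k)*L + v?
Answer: -64090328/49 ≈ -1.3080e+6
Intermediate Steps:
s(k, L) = 52 - 171*L*k (s(k, L) = (-171*k)*L + 52 = -171*L*k + 52 = 52 - 171*L*k)
O(N) = (N + (6 + N)²)/(136 + N)
O(-87) + s(102, 75) = (-87 + (6 - 87)²)/(136 - 87) + (52 - 171*75*102) = (-87 + (-81)²)/49 + (52 - 1308150) = (-87 + 6561)/49 - 1308098 = (1/49)*6474 - 1308098 = 6474/49 - 1308098 = -64090328/49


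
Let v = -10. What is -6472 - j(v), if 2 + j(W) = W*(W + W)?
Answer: -6670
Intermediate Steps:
j(W) = -2 + 2*W² (j(W) = -2 + W*(W + W) = -2 + W*(2*W) = -2 + 2*W²)
-6472 - j(v) = -6472 - (-2 + 2*(-10)²) = -6472 - (-2 + 2*100) = -6472 - (-2 + 200) = -6472 - 1*198 = -6472 - 198 = -6670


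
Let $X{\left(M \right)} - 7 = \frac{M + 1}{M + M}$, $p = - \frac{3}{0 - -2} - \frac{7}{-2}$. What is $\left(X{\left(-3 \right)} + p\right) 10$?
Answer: $\frac{280}{3} \approx 93.333$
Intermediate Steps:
$p = 2$ ($p = - \frac{3}{0 + 2} - - \frac{7}{2} = - \frac{3}{2} + \frac{7}{2} = 2$)
$X{\left(M \right)} = 7 + \frac{1 + M}{2 M}$ ($X{\left(M \right)} = 7 + \frac{M + 1}{M + M} = 7 + \frac{1 + M}{2 M}$)
$\left(X{\left(-3 \right)} + p\right) 10 = \left(\frac{1 + 15 \left(-3\right)}{2 \left(-3\right)} + 2\right) 10 = \left(\frac{1}{2} \left(- \frac{1}{3}\right) \left(1 - 45\right) + 2\right) 10 = \left(\frac{1}{2} \left(- \frac{1}{3}\right) \left(-44\right) + 2\right) 10 = \left(\frac{22}{3} + 2\right) 10 = \frac{28}{3} \cdot 10 = \frac{280}{3}$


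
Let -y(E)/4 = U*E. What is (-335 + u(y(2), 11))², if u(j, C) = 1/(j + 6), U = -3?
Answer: 100982401/900 ≈ 1.1220e+5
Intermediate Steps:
y(E) = 12*E (y(E) = -(-12)*E = 12*E)
u(j, C) = 1/(6 + j)
(-335 + u(y(2), 11))² = (-335 + 1/(6 + 12*2))² = (-335 + 1/(6 + 24))² = (-335 + 1/30)² = (-10049/30)² = 100982401/900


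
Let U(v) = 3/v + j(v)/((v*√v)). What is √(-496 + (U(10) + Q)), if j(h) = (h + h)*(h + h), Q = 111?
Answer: √(-38470 + 400*√10)/10 ≈ 19.289*I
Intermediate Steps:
j(h) = 4*h² (j(h) = (2*h)*(2*h) = 4*h²)
U(v) = 3/v + 4*√v (U(v) = 3/v + (4*v²)/((v*√v)) = 3/v + (4*v²)/(v^(3/2)) = 3/v + (4*v²)/v^(3/2) = 3/v + 4*√v)
√(-496 + (U(10) + Q)) = √(-496 + ((3 + 4*10^(3/2))/10 + 111)) = √(-496 + ((3 + 4*(10*√10))/10 + 111)) = √(-496 + ((3 + 40*√10)/10 + 111)) = √(-496 + ((3/10 + 4*√10) + 111)) = √(-496 + (1113/10 + 4*√10)) = √(-3847/10 + 4*√10)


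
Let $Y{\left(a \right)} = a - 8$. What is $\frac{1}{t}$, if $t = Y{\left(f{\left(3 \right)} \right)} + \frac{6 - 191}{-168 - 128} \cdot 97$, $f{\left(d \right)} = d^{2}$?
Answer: $\frac{8}{493} \approx 0.016227$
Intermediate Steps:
$Y{\left(a \right)} = -8 + a$
$t = \frac{493}{8}$ ($t = \left(-8 + 3^{2}\right) + \frac{6 - 191}{-168 - 128} \cdot 97 = \left(-8 + 9\right) + - \frac{185}{-296} \cdot 97 = 1 + \left(-185\right) \left(- \frac{1}{296}\right) 97 = 1 + \frac{5}{8} \cdot 97 = 1 + \frac{485}{8} = \frac{493}{8} \approx 61.625$)
$\frac{1}{t} = \frac{1}{\frac{493}{8}} = \frac{8}{493}$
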